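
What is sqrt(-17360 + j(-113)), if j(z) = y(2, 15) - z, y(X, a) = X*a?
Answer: 3*I*sqrt(1913) ≈ 131.21*I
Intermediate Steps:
j(z) = 30 - z (j(z) = 2*15 - z = 30 - z)
sqrt(-17360 + j(-113)) = sqrt(-17360 + (30 - 1*(-113))) = sqrt(-17360 + (30 + 113)) = sqrt(-17360 + 143) = sqrt(-17217) = 3*I*sqrt(1913)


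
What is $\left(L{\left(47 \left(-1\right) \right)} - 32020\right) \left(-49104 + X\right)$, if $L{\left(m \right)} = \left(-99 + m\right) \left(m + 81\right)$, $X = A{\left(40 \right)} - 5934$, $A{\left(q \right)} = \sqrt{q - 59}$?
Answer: $2035525392 - 36984 i \sqrt{19} \approx 2.0355 \cdot 10^{9} - 1.6121 \cdot 10^{5} i$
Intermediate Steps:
$A{\left(q \right)} = \sqrt{-59 + q}$
$X = -5934 + i \sqrt{19}$ ($X = \sqrt{-59 + 40} - 5934 = \sqrt{-19} - 5934 = i \sqrt{19} - 5934 = -5934 + i \sqrt{19} \approx -5934.0 + 4.3589 i$)
$L{\left(m \right)} = \left(-99 + m\right) \left(81 + m\right)$
$\left(L{\left(47 \left(-1\right) \right)} - 32020\right) \left(-49104 + X\right) = \left(\left(-8019 + \left(47 \left(-1\right)\right)^{2} - 18 \cdot 47 \left(-1\right)\right) - 32020\right) \left(-49104 - \left(5934 - i \sqrt{19}\right)\right) = \left(\left(-8019 + \left(-47\right)^{2} - -846\right) - 32020\right) \left(-55038 + i \sqrt{19}\right) = \left(\left(-8019 + 2209 + 846\right) - 32020\right) \left(-55038 + i \sqrt{19}\right) = \left(-4964 - 32020\right) \left(-55038 + i \sqrt{19}\right) = - 36984 \left(-55038 + i \sqrt{19}\right) = 2035525392 - 36984 i \sqrt{19}$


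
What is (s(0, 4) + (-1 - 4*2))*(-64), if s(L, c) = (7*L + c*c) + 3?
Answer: -640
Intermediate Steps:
s(L, c) = 3 + c² + 7*L (s(L, c) = (7*L + c²) + 3 = (c² + 7*L) + 3 = 3 + c² + 7*L)
(s(0, 4) + (-1 - 4*2))*(-64) = ((3 + 4² + 7*0) + (-1 - 4*2))*(-64) = ((3 + 16 + 0) + (-1 - 2*4))*(-64) = (19 + (-1 - 8))*(-64) = (19 - 9)*(-64) = 10*(-64) = -640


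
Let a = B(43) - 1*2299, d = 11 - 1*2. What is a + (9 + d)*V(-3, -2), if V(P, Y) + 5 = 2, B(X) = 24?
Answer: -2329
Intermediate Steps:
V(P, Y) = -3 (V(P, Y) = -5 + 2 = -3)
d = 9 (d = 11 - 2 = 9)
a = -2275 (a = 24 - 1*2299 = 24 - 2299 = -2275)
a + (9 + d)*V(-3, -2) = -2275 + (9 + 9)*(-3) = -2275 + 18*(-3) = -2275 - 54 = -2329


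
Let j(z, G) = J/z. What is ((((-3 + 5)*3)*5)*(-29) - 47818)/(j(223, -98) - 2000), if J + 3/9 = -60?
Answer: 32572272/1338181 ≈ 24.341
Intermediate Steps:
J = -181/3 (J = -⅓ - 60 = -181/3 ≈ -60.333)
j(z, G) = -181/(3*z)
((((-3 + 5)*3)*5)*(-29) - 47818)/(j(223, -98) - 2000) = ((((-3 + 5)*3)*5)*(-29) - 47818)/(-181/3/223 - 2000) = (((2*3)*5)*(-29) - 47818)/(-181/3*1/223 - 2000) = ((6*5)*(-29) - 47818)/(-181/669 - 2000) = (30*(-29) - 47818)/(-1338181/669) = (-870 - 47818)*(-669/1338181) = -48688*(-669/1338181) = 32572272/1338181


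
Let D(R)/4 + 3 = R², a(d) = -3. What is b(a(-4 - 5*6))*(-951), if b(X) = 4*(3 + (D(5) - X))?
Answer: -357576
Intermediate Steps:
D(R) = -12 + 4*R²
b(X) = 364 - 4*X (b(X) = 4*(3 + ((-12 + 4*5²) - X)) = 4*(3 + ((-12 + 4*25) - X)) = 4*(3 + ((-12 + 100) - X)) = 4*(3 + (88 - X)) = 4*(91 - X) = 364 - 4*X)
b(a(-4 - 5*6))*(-951) = (364 - 4*(-3))*(-951) = (364 + 12)*(-951) = 376*(-951) = -357576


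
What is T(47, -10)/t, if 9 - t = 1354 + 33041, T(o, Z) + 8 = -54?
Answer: 31/17193 ≈ 0.0018031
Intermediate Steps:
T(o, Z) = -62 (T(o, Z) = -8 - 54 = -62)
t = -34386 (t = 9 - (1354 + 33041) = 9 - 1*34395 = 9 - 34395 = -34386)
T(47, -10)/t = -62/(-34386) = -62*(-1/34386) = 31/17193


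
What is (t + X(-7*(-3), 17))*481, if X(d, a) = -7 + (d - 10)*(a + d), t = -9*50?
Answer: -18759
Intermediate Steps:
t = -450
X(d, a) = -7 + (-10 + d)*(a + d)
(t + X(-7*(-3), 17))*481 = (-450 + (-7 + (-7*(-3))**2 - 10*17 - (-70)*(-3) + 17*(-7*(-3))))*481 = (-450 + (-7 + 21**2 - 170 - 10*21 + 17*21))*481 = (-450 + (-7 + 441 - 170 - 210 + 357))*481 = (-450 + 411)*481 = -39*481 = -18759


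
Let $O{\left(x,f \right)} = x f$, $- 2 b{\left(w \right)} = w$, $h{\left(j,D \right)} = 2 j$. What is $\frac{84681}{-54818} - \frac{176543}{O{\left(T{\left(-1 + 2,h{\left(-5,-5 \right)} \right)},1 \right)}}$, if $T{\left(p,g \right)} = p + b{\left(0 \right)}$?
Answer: $- \frac{9677818855}{54818} \approx -1.7654 \cdot 10^{5}$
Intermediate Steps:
$b{\left(w \right)} = - \frac{w}{2}$
$T{\left(p,g \right)} = p$ ($T{\left(p,g \right)} = p - 0 = p + 0 = p$)
$O{\left(x,f \right)} = f x$
$\frac{84681}{-54818} - \frac{176543}{O{\left(T{\left(-1 + 2,h{\left(-5,-5 \right)} \right)},1 \right)}} = \frac{84681}{-54818} - \frac{176543}{1 \left(-1 + 2\right)} = 84681 \left(- \frac{1}{54818}\right) - \frac{176543}{1 \cdot 1} = - \frac{84681}{54818} - \frac{176543}{1} = - \frac{84681}{54818} - 176543 = - \frac{9677818855}{54818}$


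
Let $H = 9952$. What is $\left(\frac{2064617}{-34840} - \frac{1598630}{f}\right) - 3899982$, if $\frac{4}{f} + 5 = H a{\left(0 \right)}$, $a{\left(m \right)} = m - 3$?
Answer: $\frac{415650696207803}{34840} \approx 1.193 \cdot 10^{10}$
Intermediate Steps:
$a{\left(m \right)} = -3 + m$ ($a{\left(m \right)} = m - 3 = -3 + m$)
$f = - \frac{4}{29861}$ ($f = \frac{4}{-5 + 9952 \left(-3 + 0\right)} = \frac{4}{-5 + 9952 \left(-3\right)} = \frac{4}{-5 - 29856} = \frac{4}{-29861} = 4 \left(- \frac{1}{29861}\right) = - \frac{4}{29861} \approx -0.00013395$)
$\left(\frac{2064617}{-34840} - \frac{1598630}{f}\right) - 3899982 = \left(\frac{2064617}{-34840} - \frac{1598630}{- \frac{4}{29861}}\right) - 3899982 = \left(2064617 \left(- \frac{1}{34840}\right) - - \frac{23868345215}{2}\right) - 3899982 = \left(- \frac{2064617}{34840} + \frac{23868345215}{2}\right) - 3899982 = \frac{415786571580683}{34840} - 3899982 = \frac{415650696207803}{34840}$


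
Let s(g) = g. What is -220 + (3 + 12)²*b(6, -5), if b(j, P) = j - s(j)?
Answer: -220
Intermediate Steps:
b(j, P) = 0 (b(j, P) = j - j = 0)
-220 + (3 + 12)²*b(6, -5) = -220 + (3 + 12)²*0 = -220 + 15²*0 = -220 + 225*0 = -220 + 0 = -220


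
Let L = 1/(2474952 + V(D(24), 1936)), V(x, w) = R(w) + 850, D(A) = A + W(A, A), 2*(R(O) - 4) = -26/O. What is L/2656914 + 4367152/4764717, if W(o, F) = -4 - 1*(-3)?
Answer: 9269291022579285735016/10113123727597203220869 ≈ 0.91656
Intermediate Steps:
R(O) = 4 - 13/O (R(O) = 4 + (-26/O)/2 = 4 - 13/O)
W(o, F) = -1 (W(o, F) = -4 + 3 = -1)
D(A) = -1 + A (D(A) = A - 1 = -1 + A)
V(x, w) = 854 - 13/w (V(x, w) = (4 - 13/w) + 850 = 854 - 13/w)
L = 1936/4793160403 (L = 1/(2474952 + (854 - 13/1936)) = 1/(2474952 + 1653331/1936) = 1/(4793160403/1936) = 1936/4793160403 ≈ 4.0391e-7)
L/2656914 + 4367152/4764717 = (1936/4793160403)/2656914 + 4367152/4764717 = (1936/4793160403)*(1/2656914) + 4367152*(1/4764717) = 968/6367507489488171 + 4367152/4764717 = 9269291022579285735016/10113123727597203220869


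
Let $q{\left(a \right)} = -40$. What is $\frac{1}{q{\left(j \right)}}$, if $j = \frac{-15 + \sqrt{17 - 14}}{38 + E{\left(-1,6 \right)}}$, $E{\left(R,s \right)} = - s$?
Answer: $- \frac{1}{40} \approx -0.025$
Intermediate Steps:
$j = - \frac{15}{32} + \frac{\sqrt{3}}{32}$ ($j = \frac{-15 + \sqrt{17 - 14}}{38 - 6} = \frac{-15 + \sqrt{3}}{38 - 6} = \frac{-15 + \sqrt{3}}{32} = \left(-15 + \sqrt{3}\right) \frac{1}{32} = - \frac{15}{32} + \frac{\sqrt{3}}{32} \approx -0.41462$)
$\frac{1}{q{\left(j \right)}} = \frac{1}{-40} = - \frac{1}{40}$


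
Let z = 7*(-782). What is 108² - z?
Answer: 17138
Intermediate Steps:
z = -5474
108² - z = 108² - 1*(-5474) = 11664 + 5474 = 17138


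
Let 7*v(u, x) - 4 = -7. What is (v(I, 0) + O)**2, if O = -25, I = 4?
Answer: 31684/49 ≈ 646.61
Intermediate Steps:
v(u, x) = -3/7 (v(u, x) = 4/7 + (1/7)*(-7) = 4/7 - 1 = -3/7)
(v(I, 0) + O)**2 = (-3/7 - 25)**2 = (-178/7)**2 = 31684/49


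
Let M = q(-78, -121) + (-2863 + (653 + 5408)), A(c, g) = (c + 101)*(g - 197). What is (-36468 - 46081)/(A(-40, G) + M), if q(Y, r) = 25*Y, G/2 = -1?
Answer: 82549/10891 ≈ 7.5796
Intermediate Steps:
G = -2 (G = 2*(-1) = -2)
A(c, g) = (-197 + g)*(101 + c) (A(c, g) = (101 + c)*(-197 + g) = (-197 + g)*(101 + c))
M = 1248 (M = 25*(-78) + (-2863 + (653 + 5408)) = -1950 + (-2863 + 6061) = -1950 + 3198 = 1248)
(-36468 - 46081)/(A(-40, G) + M) = (-36468 - 46081)/((-19897 - 197*(-40) + 101*(-2) - 40*(-2)) + 1248) = -82549/((-19897 + 7880 - 202 + 80) + 1248) = -82549/(-12139 + 1248) = -82549/(-10891) = -82549*(-1/10891) = 82549/10891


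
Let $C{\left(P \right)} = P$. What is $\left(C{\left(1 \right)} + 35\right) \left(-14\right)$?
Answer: $-504$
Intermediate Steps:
$\left(C{\left(1 \right)} + 35\right) \left(-14\right) = \left(1 + 35\right) \left(-14\right) = 36 \left(-14\right) = -504$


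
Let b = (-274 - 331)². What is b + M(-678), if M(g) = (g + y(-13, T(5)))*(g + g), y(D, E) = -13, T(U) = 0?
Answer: 1303021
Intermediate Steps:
M(g) = 2*g*(-13 + g) (M(g) = (g - 13)*(g + g) = (-13 + g)*(2*g) = 2*g*(-13 + g))
b = 366025 (b = (-605)² = 366025)
b + M(-678) = 366025 + 2*(-678)*(-13 - 678) = 366025 + 2*(-678)*(-691) = 366025 + 936996 = 1303021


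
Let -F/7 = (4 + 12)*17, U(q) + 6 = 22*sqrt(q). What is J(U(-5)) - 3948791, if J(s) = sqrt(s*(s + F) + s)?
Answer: -3948791 + sqrt(9034 - 42130*I*sqrt(5)) ≈ -3.9486e+6 - 206.89*I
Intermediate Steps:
U(q) = -6 + 22*sqrt(q)
F = -1904 (F = -7*(4 + 12)*17 = -112*17 = -7*272 = -1904)
J(s) = sqrt(s + s*(-1904 + s)) (J(s) = sqrt(s*(s - 1904) + s) = sqrt(s*(-1904 + s) + s) = sqrt(s + s*(-1904 + s)))
J(U(-5)) - 3948791 = sqrt((-6 + 22*sqrt(-5))*(-1903 + (-6 + 22*sqrt(-5)))) - 3948791 = sqrt((-6 + 22*(I*sqrt(5)))*(-1903 + (-6 + 22*(I*sqrt(5))))) - 3948791 = sqrt((-6 + 22*I*sqrt(5))*(-1903 + (-6 + 22*I*sqrt(5)))) - 3948791 = sqrt((-6 + 22*I*sqrt(5))*(-1909 + 22*I*sqrt(5))) - 3948791 = sqrt((-1909 + 22*I*sqrt(5))*(-6 + 22*I*sqrt(5))) - 3948791 = -3948791 + sqrt((-1909 + 22*I*sqrt(5))*(-6 + 22*I*sqrt(5)))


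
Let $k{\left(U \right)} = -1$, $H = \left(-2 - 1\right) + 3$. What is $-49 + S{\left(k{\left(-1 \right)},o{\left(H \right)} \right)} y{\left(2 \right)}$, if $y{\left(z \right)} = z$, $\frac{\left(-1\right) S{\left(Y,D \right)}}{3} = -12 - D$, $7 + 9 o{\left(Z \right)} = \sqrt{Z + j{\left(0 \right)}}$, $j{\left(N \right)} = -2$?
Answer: $\frac{55}{3} + \frac{2 i \sqrt{2}}{3} \approx 18.333 + 0.94281 i$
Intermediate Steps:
$H = 0$ ($H = -3 + 3 = 0$)
$o{\left(Z \right)} = - \frac{7}{9} + \frac{\sqrt{-2 + Z}}{9}$ ($o{\left(Z \right)} = - \frac{7}{9} + \frac{\sqrt{Z - 2}}{9} = - \frac{7}{9} + \frac{\sqrt{-2 + Z}}{9}$)
$S{\left(Y,D \right)} = 36 + 3 D$ ($S{\left(Y,D \right)} = - 3 \left(-12 - D\right) = 36 + 3 D$)
$-49 + S{\left(k{\left(-1 \right)},o{\left(H \right)} \right)} y{\left(2 \right)} = -49 + \left(36 + 3 \left(- \frac{7}{9} + \frac{\sqrt{-2 + 0}}{9}\right)\right) 2 = -49 + \left(36 + 3 \left(- \frac{7}{9} + \frac{\sqrt{-2}}{9}\right)\right) 2 = -49 + \left(36 + 3 \left(- \frac{7}{9} + \frac{i \sqrt{2}}{9}\right)\right) 2 = -49 + \left(36 - \left(\frac{7}{3} - \frac{i \sqrt{2}}{3}\right)\right) 2 = -49 + \left(\frac{101}{3} + \frac{i \sqrt{2}}{3}\right) 2 = -49 + \left(\frac{202}{3} + \frac{2 i \sqrt{2}}{3}\right) = \frac{55}{3} + \frac{2 i \sqrt{2}}{3}$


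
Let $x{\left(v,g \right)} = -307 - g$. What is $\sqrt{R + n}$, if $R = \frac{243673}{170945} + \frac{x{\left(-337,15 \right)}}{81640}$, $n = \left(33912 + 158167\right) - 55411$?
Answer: $\frac{\sqrt{66547257451954605128335}}{697797490} \approx 369.69$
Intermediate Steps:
$n = 136668$ ($n = 192079 - 55411 = 136668$)
$R = \frac{1983841943}{1395594980}$ ($R = \frac{243673}{170945} + \frac{-307 - 15}{81640} = 243673 \cdot \frac{1}{170945} + \left(-307 - 15\right) \frac{1}{81640} = \frac{243673}{170945} - \frac{161}{40820} = \frac{1983841943}{1395594980} \approx 1.4215$)
$\sqrt{R + n} = \sqrt{\frac{1983841943}{1395594980} + 136668} = \sqrt{\frac{190735158568583}{1395594980}} = \frac{\sqrt{66547257451954605128335}}{697797490}$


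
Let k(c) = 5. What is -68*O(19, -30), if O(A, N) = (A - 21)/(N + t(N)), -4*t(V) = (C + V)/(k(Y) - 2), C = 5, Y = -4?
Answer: -1632/335 ≈ -4.8716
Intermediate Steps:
t(V) = -5/12 - V/12 (t(V) = -(5 + V)/(4*(5 - 2)) = -(5 + V)/(4*3) = -(5/3 + V/3)/4 = -5/12 - V/12)
O(A, N) = (-21 + A)/(-5/12 + 11*N/12) (O(A, N) = (A - 21)/(N + (-5/12 - N/12)) = (-21 + A)/(-5/12 + 11*N/12))
-68*O(19, -30) = -816*(-21 + 19)/(-5 + 11*(-30)) = -816*(-2)/(-5 - 330) = -816*(-2)/(-335) = -816*(-1)*(-2)/335 = -68*24/335 = -1632/335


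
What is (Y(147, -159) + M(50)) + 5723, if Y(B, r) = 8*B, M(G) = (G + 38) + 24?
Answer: 7011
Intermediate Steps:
M(G) = 62 + G (M(G) = (38 + G) + 24 = 62 + G)
(Y(147, -159) + M(50)) + 5723 = (8*147 + (62 + 50)) + 5723 = (1176 + 112) + 5723 = 1288 + 5723 = 7011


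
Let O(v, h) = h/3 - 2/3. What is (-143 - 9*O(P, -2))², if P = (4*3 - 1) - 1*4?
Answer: 17161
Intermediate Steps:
P = 7 (P = (12 - 1) - 4 = 11 - 4 = 7)
O(v, h) = -⅔ + h/3 (O(v, h) = h*(⅓) - 2*⅓ = h/3 - ⅔ = -⅔ + h/3)
(-143 - 9*O(P, -2))² = (-143 - 9*(-⅔ + (⅓)*(-2)))² = (-143 - 9*(-⅔ - ⅔))² = (-143 - 9*(-4/3))² = (-143 + 12)² = (-131)² = 17161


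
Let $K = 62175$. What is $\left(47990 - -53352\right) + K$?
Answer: $163517$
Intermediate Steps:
$\left(47990 - -53352\right) + K = \left(47990 - -53352\right) + 62175 = \left(47990 + 53352\right) + 62175 = 101342 + 62175 = 163517$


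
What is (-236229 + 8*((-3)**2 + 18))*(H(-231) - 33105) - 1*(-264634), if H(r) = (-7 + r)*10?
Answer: 8375185939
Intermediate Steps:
H(r) = -70 + 10*r
(-236229 + 8*((-3)**2 + 18))*(H(-231) - 33105) - 1*(-264634) = (-236229 + 8*((-3)**2 + 18))*((-70 + 10*(-231)) - 33105) - 1*(-264634) = (-236229 + 8*(9 + 18))*((-70 - 2310) - 33105) + 264634 = (-236229 + 8*27)*(-2380 - 33105) + 264634 = (-236229 + 216)*(-35485) + 264634 = -236013*(-35485) + 264634 = 8374921305 + 264634 = 8375185939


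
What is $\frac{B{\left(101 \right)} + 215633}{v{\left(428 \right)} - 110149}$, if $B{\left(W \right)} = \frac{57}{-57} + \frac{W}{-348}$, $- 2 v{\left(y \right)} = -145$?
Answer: $- \frac{3949465}{2016138} \approx -1.9589$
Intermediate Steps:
$v{\left(y \right)} = \frac{145}{2}$ ($v{\left(y \right)} = \left(- \frac{1}{2}\right) \left(-145\right) = \frac{145}{2}$)
$B{\left(W \right)} = -1 - \frac{W}{348}$ ($B{\left(W \right)} = 57 \left(- \frac{1}{57}\right) + W \left(- \frac{1}{348}\right) = -1 - \frac{W}{348}$)
$\frac{B{\left(101 \right)} + 215633}{v{\left(428 \right)} - 110149} = \frac{\left(-1 - \frac{101}{348}\right) + 215633}{\frac{145}{2} - 110149} = \frac{\left(-1 - \frac{101}{348}\right) + 215633}{- \frac{220153}{2}} = \left(- \frac{449}{348} + 215633\right) \left(- \frac{2}{220153}\right) = \frac{75039835}{348} \left(- \frac{2}{220153}\right) = - \frac{3949465}{2016138}$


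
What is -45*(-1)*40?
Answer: 1800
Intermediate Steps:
-45*(-1)*40 = 45*40 = 1800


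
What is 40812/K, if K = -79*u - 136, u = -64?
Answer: 3401/410 ≈ 8.2951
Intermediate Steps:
K = 4920 (K = -79*(-64) - 136 = 5056 - 136 = 4920)
40812/K = 40812/4920 = 40812*(1/4920) = 3401/410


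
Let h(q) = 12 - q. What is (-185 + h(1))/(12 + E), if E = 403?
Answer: -174/415 ≈ -0.41928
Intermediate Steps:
(-185 + h(1))/(12 + E) = (-185 + (12 - 1*1))/(12 + 403) = (-185 + (12 - 1))/415 = (-185 + 11)*(1/415) = -174*1/415 = -174/415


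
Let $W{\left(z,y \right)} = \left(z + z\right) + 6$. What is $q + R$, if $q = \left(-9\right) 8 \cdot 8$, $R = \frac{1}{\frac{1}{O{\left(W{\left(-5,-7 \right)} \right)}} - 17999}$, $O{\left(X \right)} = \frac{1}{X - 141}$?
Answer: $- \frac{10450945}{18144} \approx -576.0$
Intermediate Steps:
$W{\left(z,y \right)} = 6 + 2 z$ ($W{\left(z,y \right)} = 2 z + 6 = 6 + 2 z$)
$O{\left(X \right)} = \frac{1}{-141 + X}$
$R = - \frac{1}{18144}$ ($R = \frac{1}{\frac{1}{\frac{1}{-141 + \left(6 + 2 \left(-5\right)\right)}} - 17999} = \frac{1}{\frac{1}{\frac{1}{-141 + \left(6 - 10\right)}} - 17999} = \frac{1}{\frac{1}{\frac{1}{-141 - 4}} - 17999} = \frac{1}{\frac{1}{\frac{1}{-145}} - 17999} = \frac{1}{\frac{1}{- \frac{1}{145}} - 17999} = \frac{1}{-145 - 17999} = \frac{1}{-18144} = - \frac{1}{18144} \approx -5.5115 \cdot 10^{-5}$)
$q = -576$ ($q = \left(-72\right) 8 = -576$)
$q + R = -576 - \frac{1}{18144} = - \frac{10450945}{18144}$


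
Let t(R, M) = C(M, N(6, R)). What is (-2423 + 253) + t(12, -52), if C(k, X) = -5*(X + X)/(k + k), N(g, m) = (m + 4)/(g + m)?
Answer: -253880/117 ≈ -2169.9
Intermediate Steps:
N(g, m) = (4 + m)/(g + m)
C(k, X) = -5*X/k
t(R, M) = -5*(4 + R)/(M*(6 + R)) (t(R, M) = -5*(4 + R)/(6 + R)/M = -5*(4 + R)/(M*(6 + R)))
(-2423 + 253) + t(12, -52) = (-2423 + 253) + 5*(-4 - 1*12)/(-52*(6 + 12)) = -2170 + 5*(-1/52)*(-4 - 12)/18 = -2170 + 5*(-1/52)*(1/18)*(-16) = -2170 + 10/117 = -253880/117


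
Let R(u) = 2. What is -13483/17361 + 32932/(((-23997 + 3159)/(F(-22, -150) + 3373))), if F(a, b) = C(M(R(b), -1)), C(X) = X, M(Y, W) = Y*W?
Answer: -321265175741/60294753 ≈ -5328.2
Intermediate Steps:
M(Y, W) = W*Y
F(a, b) = -2 (F(a, b) = -1*2 = -2)
-13483/17361 + 32932/(((-23997 + 3159)/(F(-22, -150) + 3373))) = -13483/17361 + 32932/(((-23997 + 3159)/(-2 + 3373))) = -13483*1/17361 + 32932/((-20838/3371)) = -13483/17361 + 32932/((-20838*1/3371)) = -13483/17361 + 32932/(-20838/3371) = -13483/17361 + 32932*(-3371/20838) = -13483/17361 - 55506886/10419 = -321265175741/60294753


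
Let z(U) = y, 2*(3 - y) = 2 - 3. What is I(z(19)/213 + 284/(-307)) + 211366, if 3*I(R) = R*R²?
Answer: 1418403496915993112389/6710659117715304 ≈ 2.1137e+5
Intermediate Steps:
y = 7/2 (y = 3 - (2 - 3)/2 = 3 - ½*(-1) = 3 + ½ = 7/2 ≈ 3.5000)
z(U) = 7/2
I(R) = R³/3 (I(R) = (R*R²)/3 = R³/3)
I(z(19)/213 + 284/(-307)) + 211366 = ((7/2)/213 + 284/(-307))³/3 + 211366 = ((7/2)*(1/213) + 284*(-1/307))³/3 + 211366 = (7/426 - 284/307)³/3 + 211366 = (-118835/130782)³/3 + 211366 = (⅓)*(-1678159019832875/2236886372571768) + 211366 = -1678159019832875/6710659117715304 + 211366 = 1418403496915993112389/6710659117715304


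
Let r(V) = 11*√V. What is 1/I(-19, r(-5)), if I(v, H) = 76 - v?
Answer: 1/95 ≈ 0.010526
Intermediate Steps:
1/I(-19, r(-5)) = 1/(76 - 1*(-19)) = 1/(76 + 19) = 1/95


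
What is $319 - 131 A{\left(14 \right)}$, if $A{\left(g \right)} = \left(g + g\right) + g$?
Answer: $-5183$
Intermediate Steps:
$A{\left(g \right)} = 3 g$ ($A{\left(g \right)} = 2 g + g = 3 g$)
$319 - 131 A{\left(14 \right)} = 319 - 131 \cdot 3 \cdot 14 = 319 - 5502 = -5183$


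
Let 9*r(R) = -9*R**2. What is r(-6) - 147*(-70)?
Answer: 10254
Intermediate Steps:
r(R) = -R**2 (r(R) = (-9*R**2)/9 = -R**2)
r(-6) - 147*(-70) = -1*(-6)**2 - 147*(-70) = -1*36 + 10290 = -36 + 10290 = 10254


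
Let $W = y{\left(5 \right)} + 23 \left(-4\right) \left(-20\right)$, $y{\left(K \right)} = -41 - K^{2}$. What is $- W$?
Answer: $-1774$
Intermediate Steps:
$W = 1774$ ($W = \left(-41 - 5^{2}\right) + 23 \left(-4\right) \left(-20\right) = \left(-41 - 25\right) - -1840 = \left(-41 - 25\right) + 1840 = -66 + 1840 = 1774$)
$- W = \left(-1\right) 1774 = -1774$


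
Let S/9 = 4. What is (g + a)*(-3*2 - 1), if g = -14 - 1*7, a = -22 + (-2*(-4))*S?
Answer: -1715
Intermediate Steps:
S = 36 (S = 9*4 = 36)
a = 266 (a = -22 - 2*(-4)*36 = -22 + 8*36 = -22 + 288 = 266)
g = -21 (g = -14 - 7 = -21)
(g + a)*(-3*2 - 1) = (-21 + 266)*(-3*2 - 1) = 245*(-6 - 1) = 245*(-7) = -1715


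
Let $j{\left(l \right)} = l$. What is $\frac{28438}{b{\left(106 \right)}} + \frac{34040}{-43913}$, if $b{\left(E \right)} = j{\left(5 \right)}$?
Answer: $\frac{1248627694}{219565} \approx 5686.8$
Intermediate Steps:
$b{\left(E \right)} = 5$
$\frac{28438}{b{\left(106 \right)}} + \frac{34040}{-43913} = \frac{28438}{5} + \frac{34040}{-43913} = 28438 \cdot \frac{1}{5} + 34040 \left(- \frac{1}{43913}\right) = \frac{28438}{5} - \frac{34040}{43913} = \frac{1248627694}{219565}$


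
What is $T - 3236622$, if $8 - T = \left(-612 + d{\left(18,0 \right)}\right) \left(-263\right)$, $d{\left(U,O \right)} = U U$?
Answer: $-3312358$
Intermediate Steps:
$d{\left(U,O \right)} = U^{2}$
$T = -75736$ ($T = 8 - \left(-612 + 18^{2}\right) \left(-263\right) = 8 - \left(-612 + 324\right) \left(-263\right) = 8 - \left(-288\right) \left(-263\right) = 8 - 75744 = -75736$)
$T - 3236622 = -75736 - 3236622 = -3312358$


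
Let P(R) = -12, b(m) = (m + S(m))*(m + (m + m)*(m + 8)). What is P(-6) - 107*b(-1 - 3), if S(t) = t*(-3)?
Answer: 30804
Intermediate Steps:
S(t) = -3*t
b(m) = -2*m*(m + 2*m*(8 + m)) (b(m) = (m - 3*m)*(m + (m + m)*(m + 8)) = (-2*m)*(m + (2*m)*(8 + m)) = (-2*m)*(m + 2*m*(8 + m)) = -2*m*(m + 2*m*(8 + m)))
P(-6) - 107*b(-1 - 3) = -12 - 107*(-1 - 3)²*(-34 - 4*(-1 - 3)) = -12 - 107*(-4)²*(-34 - 4*(-4)) = -12 - 1712*(-34 + 16) = -12 - 1712*(-18) = -12 - 107*(-288) = -12 + 30816 = 30804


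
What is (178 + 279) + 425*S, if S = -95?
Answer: -39918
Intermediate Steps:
(178 + 279) + 425*S = (178 + 279) + 425*(-95) = 457 - 40375 = -39918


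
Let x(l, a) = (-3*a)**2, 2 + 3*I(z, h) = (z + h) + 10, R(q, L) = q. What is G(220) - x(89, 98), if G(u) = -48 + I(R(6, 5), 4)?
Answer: -86478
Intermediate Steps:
I(z, h) = 8/3 + h/3 + z/3 (I(z, h) = -2/3 + ((z + h) + 10)/3 = -2/3 + ((h + z) + 10)/3 = -2/3 + (10 + h + z)/3 = -2/3 + (10/3 + h/3 + z/3) = 8/3 + h/3 + z/3)
x(l, a) = 9*a**2
G(u) = -42 (G(u) = -48 + (8/3 + (1/3)*4 + (1/3)*6) = -48 + (8/3 + 4/3 + 2) = -48 + 6 = -42)
G(220) - x(89, 98) = -42 - 9*98**2 = -42 - 9*9604 = -42 - 1*86436 = -42 - 86436 = -86478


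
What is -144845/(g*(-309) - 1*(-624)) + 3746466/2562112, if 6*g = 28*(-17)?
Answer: -69232612583/16101592864 ≈ -4.2997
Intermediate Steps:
g = -238/3 (g = (28*(-17))/6 = (1/6)*(-476) = -238/3 ≈ -79.333)
-144845/(g*(-309) - 1*(-624)) + 3746466/2562112 = -144845/(-238/3*(-309) - 1*(-624)) + 3746466/2562112 = -144845/(24514 + 624) + 3746466*(1/2562112) = -144845/25138 + 1873233/1281056 = -69232612583/16101592864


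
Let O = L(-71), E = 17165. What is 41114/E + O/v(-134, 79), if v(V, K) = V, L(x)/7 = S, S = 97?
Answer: -6145759/2300110 ≈ -2.6719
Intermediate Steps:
L(x) = 679 (L(x) = 7*97 = 679)
O = 679
41114/E + O/v(-134, 79) = 41114/17165 + 679/(-134) = 41114*(1/17165) + 679*(-1/134) = 41114/17165 - 679/134 = -6145759/2300110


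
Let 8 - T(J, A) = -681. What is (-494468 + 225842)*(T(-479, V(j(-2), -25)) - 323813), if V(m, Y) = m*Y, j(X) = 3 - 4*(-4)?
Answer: 86799507624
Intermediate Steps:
j(X) = 19 (j(X) = 3 + 16 = 19)
V(m, Y) = Y*m
T(J, A) = 689 (T(J, A) = 8 - 1*(-681) = 8 + 681 = 689)
(-494468 + 225842)*(T(-479, V(j(-2), -25)) - 323813) = (-494468 + 225842)*(689 - 323813) = -268626*(-323124) = 86799507624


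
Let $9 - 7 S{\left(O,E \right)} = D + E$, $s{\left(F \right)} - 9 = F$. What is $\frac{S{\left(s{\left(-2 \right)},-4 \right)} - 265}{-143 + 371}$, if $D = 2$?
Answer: $- \frac{461}{399} \approx -1.1554$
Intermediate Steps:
$s{\left(F \right)} = 9 + F$
$S{\left(O,E \right)} = 1 - \frac{E}{7}$ ($S{\left(O,E \right)} = \frac{9}{7} - \frac{2 + E}{7} = \frac{9}{7} - \left(\frac{2}{7} + \frac{E}{7}\right) = 1 - \frac{E}{7}$)
$\frac{S{\left(s{\left(-2 \right)},-4 \right)} - 265}{-143 + 371} = \frac{\left(1 - - \frac{4}{7}\right) - 265}{-143 + 371} = \frac{\left(1 + \frac{4}{7}\right) - 265}{228} = \left(\frac{11}{7} - 265\right) \frac{1}{228} = \left(- \frac{1844}{7}\right) \frac{1}{228} = - \frac{461}{399}$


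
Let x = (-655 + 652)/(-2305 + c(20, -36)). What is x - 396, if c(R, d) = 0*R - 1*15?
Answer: -918717/2320 ≈ -396.00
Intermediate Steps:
c(R, d) = -15 (c(R, d) = 0 - 15 = -15)
x = 3/2320 (x = (-655 + 652)/(-2305 - 15) = -3/(-2320) = -3*(-1/2320) = 3/2320 ≈ 0.0012931)
x - 396 = 3/2320 - 396 = -918717/2320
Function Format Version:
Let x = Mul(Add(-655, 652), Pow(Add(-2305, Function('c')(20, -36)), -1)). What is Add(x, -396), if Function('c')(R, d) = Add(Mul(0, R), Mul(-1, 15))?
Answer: Rational(-918717, 2320) ≈ -396.00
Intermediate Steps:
Function('c')(R, d) = -15 (Function('c')(R, d) = Add(0, -15) = -15)
x = Rational(3, 2320) (x = Mul(Add(-655, 652), Pow(Add(-2305, -15), -1)) = Mul(-3, Pow(-2320, -1)) = Mul(-3, Rational(-1, 2320)) = Rational(3, 2320) ≈ 0.0012931)
Add(x, -396) = Add(Rational(3, 2320), -396) = Rational(-918717, 2320)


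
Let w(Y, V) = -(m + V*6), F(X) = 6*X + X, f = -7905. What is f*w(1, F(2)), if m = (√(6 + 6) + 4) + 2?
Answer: 711450 + 15810*√3 ≈ 7.3883e+5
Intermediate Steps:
m = 6 + 2*√3 (m = (√12 + 4) + 2 = (2*√3 + 4) + 2 = (4 + 2*√3) + 2 = 6 + 2*√3 ≈ 9.4641)
F(X) = 7*X
w(Y, V) = -6 - 6*V - 2*√3 (w(Y, V) = -((6 + 2*√3) + V*6) = -((6 + 2*√3) + 6*V) = -(6 + 2*√3 + 6*V) = -6 - 6*V - 2*√3)
f*w(1, F(2)) = -7905*(-6 - 42*2 - 2*√3) = -7905*(-6 - 6*14 - 2*√3) = -7905*(-6 - 84 - 2*√3) = -7905*(-90 - 2*√3) = 711450 + 15810*√3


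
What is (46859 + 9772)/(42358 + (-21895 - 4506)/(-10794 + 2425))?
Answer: 157981613/118173501 ≈ 1.3369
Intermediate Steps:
(46859 + 9772)/(42358 + (-21895 - 4506)/(-10794 + 2425)) = 56631/(42358 - 26401/(-8369)) = 56631/(42358 - 26401*(-1/8369)) = 56631/(42358 + 26401/8369) = 56631/(354520503/8369) = 56631*(8369/354520503) = 157981613/118173501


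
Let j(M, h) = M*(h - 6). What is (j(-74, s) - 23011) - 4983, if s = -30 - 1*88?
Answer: -18818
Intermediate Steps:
s = -118 (s = -30 - 88 = -118)
j(M, h) = M*(-6 + h)
(j(-74, s) - 23011) - 4983 = (-74*(-6 - 118) - 23011) - 4983 = (-74*(-124) - 23011) - 4983 = (9176 - 23011) - 4983 = -13835 - 4983 = -18818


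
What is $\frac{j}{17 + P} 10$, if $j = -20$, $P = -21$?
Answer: $50$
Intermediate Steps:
$\frac{j}{17 + P} 10 = - \frac{20}{17 - 21} \cdot 10 = - \frac{20}{-4} \cdot 10 = \left(-20\right) \left(- \frac{1}{4}\right) 10 = 5 \cdot 10 = 50$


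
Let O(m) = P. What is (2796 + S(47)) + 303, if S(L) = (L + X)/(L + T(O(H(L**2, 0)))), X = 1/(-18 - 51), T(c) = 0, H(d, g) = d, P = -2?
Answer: 10053299/3243 ≈ 3100.0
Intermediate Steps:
O(m) = -2
X = -1/69 (X = 1/(-69) = -1/69 ≈ -0.014493)
S(L) = (-1/69 + L)/L (S(L) = (L - 1/69)/(L + 0) = (-1/69 + L)/L)
(2796 + S(47)) + 303 = (2796 + (-1/69 + 47)/47) + 303 = (2796 + (1/47)*(3242/69)) + 303 = (2796 + 3242/3243) + 303 = 9070670/3243 + 303 = 10053299/3243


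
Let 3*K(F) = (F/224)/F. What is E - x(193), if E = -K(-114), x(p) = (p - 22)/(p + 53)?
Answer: -19193/27552 ≈ -0.69661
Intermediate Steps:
x(p) = (-22 + p)/(53 + p)
K(F) = 1/672 (K(F) = ((F/224)/F)/3 = (1/3)*(1/224) = 1/672)
E = -1/672 (E = -1*1/672 = -1/672 ≈ -0.0014881)
E - x(193) = -1/672 - (-22 + 193)/(53 + 193) = -1/672 - 171/246 = -1/672 - 1*57/82 = -1/672 - 57/82 = -19193/27552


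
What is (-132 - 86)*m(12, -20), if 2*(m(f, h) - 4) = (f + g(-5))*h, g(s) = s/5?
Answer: 23108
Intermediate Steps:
g(s) = s/5 (g(s) = s*(1/5) = s/5)
m(f, h) = 4 + h*(-1 + f)/2 (m(f, h) = 4 + ((f + (1/5)*(-5))*h)/2 = 4 + ((f - 1)*h)/2 = 4 + ((-1 + f)*h)/2 = 4 + (h*(-1 + f))/2 = 4 + h*(-1 + f)/2)
(-132 - 86)*m(12, -20) = (-132 - 86)*(4 - 1/2*(-20) + (1/2)*12*(-20)) = -218*(4 + 10 - 120) = -218*(-106) = 23108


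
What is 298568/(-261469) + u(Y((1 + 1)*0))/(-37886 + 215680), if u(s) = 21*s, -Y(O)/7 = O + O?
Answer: -298568/261469 ≈ -1.1419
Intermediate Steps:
Y(O) = -14*O (Y(O) = -7*(O + O) = -14*O)
298568/(-261469) + u(Y((1 + 1)*0))/(-37886 + 215680) = 298568/(-261469) + (21*(-14*(1 + 1)*0))/(-37886 + 215680) = 298568*(-1/261469) + (21*(-28*0))/177794 = -298568/261469 + (21*(-14*0))*(1/177794) = -298568/261469 + (21*0)*(1/177794) = -298568/261469 + 0*(1/177794) = -298568/261469 + 0 = -298568/261469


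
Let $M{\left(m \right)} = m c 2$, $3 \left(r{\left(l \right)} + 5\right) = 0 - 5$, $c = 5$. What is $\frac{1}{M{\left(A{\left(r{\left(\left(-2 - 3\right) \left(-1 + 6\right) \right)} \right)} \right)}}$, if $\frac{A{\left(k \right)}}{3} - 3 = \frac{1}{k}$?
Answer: $\frac{2}{171} \approx 0.011696$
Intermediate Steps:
$r{\left(l \right)} = - \frac{20}{3}$ ($r{\left(l \right)} = -5 + \frac{0 - 5}{3} = -5 + \frac{1}{3} \left(-5\right) = -5 - \frac{5}{3} = - \frac{20}{3}$)
$A{\left(k \right)} = 9 + \frac{3}{k}$
$M{\left(m \right)} = 10 m$ ($M{\left(m \right)} = m 5 \cdot 2 = 5 m 2 = 10 m$)
$\frac{1}{M{\left(A{\left(r{\left(\left(-2 - 3\right) \left(-1 + 6\right) \right)} \right)} \right)}} = \frac{1}{10 \left(9 + \frac{3}{- \frac{20}{3}}\right)} = \frac{1}{10 \left(9 + 3 \left(- \frac{3}{20}\right)\right)} = \frac{1}{10 \left(9 - \frac{9}{20}\right)} = \frac{1}{10 \cdot \frac{171}{20}} = \frac{1}{\frac{171}{2}} = \frac{2}{171}$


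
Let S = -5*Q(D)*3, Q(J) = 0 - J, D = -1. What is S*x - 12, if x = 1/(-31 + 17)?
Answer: -153/14 ≈ -10.929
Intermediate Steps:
Q(J) = -J
x = -1/14 (x = 1/(-14) = -1/14 ≈ -0.071429)
S = -15 (S = -(-5)*(-1)*3 = -5*1*3 = -5*3 = -15)
S*x - 12 = -15*(-1/14) - 12 = 15/14 - 12 = -153/14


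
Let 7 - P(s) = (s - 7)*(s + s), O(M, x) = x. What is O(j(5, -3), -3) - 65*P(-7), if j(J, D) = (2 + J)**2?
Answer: 12282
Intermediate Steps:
P(s) = 7 - 2*s*(-7 + s) (P(s) = 7 - (s - 7)*(s + s) = 7 - (-7 + s)*2*s = 7 - 2*s*(-7 + s))
O(j(5, -3), -3) - 65*P(-7) = -3 - 65*(7 - 2*(-7)**2 + 14*(-7)) = -3 - 65*(7 - 2*49 - 98) = -3 - 65*(7 - 98 - 98) = -3 - 65*(-189) = -3 + 12285 = 12282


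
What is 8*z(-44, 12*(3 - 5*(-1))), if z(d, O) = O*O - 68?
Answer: 73184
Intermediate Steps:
z(d, O) = -68 + O**2 (z(d, O) = O**2 - 68 = -68 + O**2)
8*z(-44, 12*(3 - 5*(-1))) = 8*(-68 + (12*(3 - 5*(-1)))**2) = 8*(-68 + (12*(3 + 5))**2) = 8*(-68 + (12*8)**2) = 8*(-68 + 96**2) = 8*(-68 + 9216) = 8*9148 = 73184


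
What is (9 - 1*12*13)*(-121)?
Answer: 17787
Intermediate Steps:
(9 - 1*12*13)*(-121) = (9 - 12*13)*(-121) = (9 - 156)*(-121) = -147*(-121) = 17787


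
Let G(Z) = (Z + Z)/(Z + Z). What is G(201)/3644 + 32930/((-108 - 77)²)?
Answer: 648817/674140 ≈ 0.96244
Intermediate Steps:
G(Z) = 1 (G(Z) = (2*Z)/((2*Z)) = (2*Z)*(1/(2*Z)) = 1)
G(201)/3644 + 32930/((-108 - 77)²) = 1/3644 + 32930/((-108 - 77)²) = 1*(1/3644) + 32930/((-185)²) = 1/3644 + 32930/34225 = 1/3644 + 32930*(1/34225) = 1/3644 + 178/185 = 648817/674140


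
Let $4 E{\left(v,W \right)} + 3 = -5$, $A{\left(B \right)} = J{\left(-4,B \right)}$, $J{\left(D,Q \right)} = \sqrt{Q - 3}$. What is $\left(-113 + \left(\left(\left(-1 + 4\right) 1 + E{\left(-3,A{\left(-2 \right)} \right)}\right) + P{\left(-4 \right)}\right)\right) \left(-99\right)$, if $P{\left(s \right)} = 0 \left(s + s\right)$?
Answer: $11088$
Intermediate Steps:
$J{\left(D,Q \right)} = \sqrt{-3 + Q}$
$P{\left(s \right)} = 0$ ($P{\left(s \right)} = 0 \cdot 2 s = 0$)
$A{\left(B \right)} = \sqrt{-3 + B}$
$E{\left(v,W \right)} = -2$ ($E{\left(v,W \right)} = - \frac{3}{4} + \frac{1}{4} \left(-5\right) = - \frac{3}{4} - \frac{5}{4} = -2$)
$\left(-113 + \left(\left(\left(-1 + 4\right) 1 + E{\left(-3,A{\left(-2 \right)} \right)}\right) + P{\left(-4 \right)}\right)\right) \left(-99\right) = \left(-113 - \left(2 - \left(-1 + 4\right) 1\right)\right) \left(-99\right) = \left(-113 + \left(\left(3 \cdot 1 - 2\right) + 0\right)\right) \left(-99\right) = \left(-113 + \left(\left(3 - 2\right) + 0\right)\right) \left(-99\right) = \left(-113 + \left(1 + 0\right)\right) \left(-99\right) = \left(-113 + 1\right) \left(-99\right) = \left(-112\right) \left(-99\right) = 11088$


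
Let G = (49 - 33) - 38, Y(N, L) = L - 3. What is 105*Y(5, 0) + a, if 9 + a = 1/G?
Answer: -7129/22 ≈ -324.05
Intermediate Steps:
Y(N, L) = -3 + L
G = -22 (G = 16 - 38 = -22)
a = -199/22 (a = -9 + 1/(-22) = -9 - 1/22 = -199/22 ≈ -9.0455)
105*Y(5, 0) + a = 105*(-3 + 0) - 199/22 = 105*(-3) - 199/22 = -315 - 199/22 = -7129/22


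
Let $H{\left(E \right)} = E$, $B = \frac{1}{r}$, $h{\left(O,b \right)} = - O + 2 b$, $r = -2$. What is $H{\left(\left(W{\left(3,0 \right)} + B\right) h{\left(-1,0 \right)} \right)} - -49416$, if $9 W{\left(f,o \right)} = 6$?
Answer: $\frac{296497}{6} \approx 49416.0$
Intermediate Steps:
$W{\left(f,o \right)} = \frac{2}{3}$ ($W{\left(f,o \right)} = \frac{1}{9} \cdot 6 = \frac{2}{3}$)
$B = - \frac{1}{2}$ ($B = \frac{1}{-2} = - \frac{1}{2} \approx -0.5$)
$H{\left(\left(W{\left(3,0 \right)} + B\right) h{\left(-1,0 \right)} \right)} - -49416 = \left(\frac{2}{3} - \frac{1}{2}\right) \left(\left(-1\right) \left(-1\right) + 2 \cdot 0\right) - -49416 = \frac{1 + 0}{6} + 49416 = \frac{1}{6} \cdot 1 + 49416 = \frac{1}{6} + 49416 = \frac{296497}{6}$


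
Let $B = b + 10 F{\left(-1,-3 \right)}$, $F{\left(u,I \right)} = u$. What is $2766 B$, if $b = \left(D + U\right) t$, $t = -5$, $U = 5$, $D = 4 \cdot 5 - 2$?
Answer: $-345750$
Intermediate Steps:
$D = 18$ ($D = 20 - 2 = 18$)
$b = -115$ ($b = \left(18 + 5\right) \left(-5\right) = 23 \left(-5\right) = -115$)
$B = -125$ ($B = -115 + 10 \left(-1\right) = -115 - 10 = -125$)
$2766 B = 2766 \left(-125\right) = -345750$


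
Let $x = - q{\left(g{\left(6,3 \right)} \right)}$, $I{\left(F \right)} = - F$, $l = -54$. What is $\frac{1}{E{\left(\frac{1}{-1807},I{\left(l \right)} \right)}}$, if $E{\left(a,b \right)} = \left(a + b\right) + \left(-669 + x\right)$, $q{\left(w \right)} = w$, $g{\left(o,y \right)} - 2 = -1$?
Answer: $- \frac{1807}{1113113} \approx -0.0016234$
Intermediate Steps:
$g{\left(o,y \right)} = 1$ ($g{\left(o,y \right)} = 2 - 1 = 1$)
$x = -1$ ($x = \left(-1\right) 1 = -1$)
$E{\left(a,b \right)} = -670 + a + b$ ($E{\left(a,b \right)} = \left(a + b\right) - 670 = -670 + a + b$)
$\frac{1}{E{\left(\frac{1}{-1807},I{\left(l \right)} \right)}} = \frac{1}{-670 + \frac{1}{-1807} - -54} = \frac{1}{-670 - \frac{1}{1807} + 54} = \frac{1}{- \frac{1113113}{1807}} = - \frac{1807}{1113113}$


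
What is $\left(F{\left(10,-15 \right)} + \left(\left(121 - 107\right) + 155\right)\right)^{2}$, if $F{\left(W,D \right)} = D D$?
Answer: $155236$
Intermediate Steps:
$F{\left(W,D \right)} = D^{2}$
$\left(F{\left(10,-15 \right)} + \left(\left(121 - 107\right) + 155\right)\right)^{2} = \left(\left(-15\right)^{2} + \left(\left(121 - 107\right) + 155\right)\right)^{2} = \left(225 + \left(14 + 155\right)\right)^{2} = \left(225 + 169\right)^{2} = 394^{2} = 155236$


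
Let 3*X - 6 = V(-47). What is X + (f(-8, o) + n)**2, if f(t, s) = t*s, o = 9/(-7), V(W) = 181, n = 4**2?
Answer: 110731/147 ≈ 753.27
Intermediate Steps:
n = 16
X = 187/3 (X = 2 + (1/3)*181 = 2 + 181/3 = 187/3 ≈ 62.333)
o = -9/7 (o = 9*(-1/7) = -9/7 ≈ -1.2857)
f(t, s) = s*t
X + (f(-8, o) + n)**2 = 187/3 + (-9/7*(-8) + 16)**2 = 187/3 + (72/7 + 16)**2 = 187/3 + (184/7)**2 = 187/3 + 33856/49 = 110731/147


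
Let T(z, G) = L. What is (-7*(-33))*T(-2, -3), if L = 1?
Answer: 231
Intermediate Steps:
T(z, G) = 1
(-7*(-33))*T(-2, -3) = -7*(-33)*1 = 231*1 = 231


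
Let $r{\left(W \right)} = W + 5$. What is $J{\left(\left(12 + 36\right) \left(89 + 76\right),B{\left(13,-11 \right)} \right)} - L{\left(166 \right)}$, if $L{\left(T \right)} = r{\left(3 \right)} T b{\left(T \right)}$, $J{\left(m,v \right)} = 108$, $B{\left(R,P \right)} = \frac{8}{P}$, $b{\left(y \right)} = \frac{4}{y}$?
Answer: $76$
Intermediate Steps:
$r{\left(W \right)} = 5 + W$
$L{\left(T \right)} = 32$ ($L{\left(T \right)} = \left(5 + 3\right) T \frac{4}{T} = 8 T \frac{4}{T} = 32$)
$J{\left(\left(12 + 36\right) \left(89 + 76\right),B{\left(13,-11 \right)} \right)} - L{\left(166 \right)} = 108 - 32 = 76$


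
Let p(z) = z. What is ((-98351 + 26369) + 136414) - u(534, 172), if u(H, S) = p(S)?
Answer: 64260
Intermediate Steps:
u(H, S) = S
((-98351 + 26369) + 136414) - u(534, 172) = ((-98351 + 26369) + 136414) - 1*172 = (-71982 + 136414) - 172 = 64432 - 172 = 64260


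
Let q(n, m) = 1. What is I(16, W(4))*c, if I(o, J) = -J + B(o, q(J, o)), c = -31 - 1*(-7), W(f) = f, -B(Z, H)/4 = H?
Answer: 192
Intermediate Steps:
B(Z, H) = -4*H
c = -24 (c = -31 + 7 = -24)
I(o, J) = -4 - J (I(o, J) = -J - 4*1 = -J - 4 = -4 - J)
I(16, W(4))*c = (-4 - 1*4)*(-24) = (-4 - 4)*(-24) = -8*(-24) = 192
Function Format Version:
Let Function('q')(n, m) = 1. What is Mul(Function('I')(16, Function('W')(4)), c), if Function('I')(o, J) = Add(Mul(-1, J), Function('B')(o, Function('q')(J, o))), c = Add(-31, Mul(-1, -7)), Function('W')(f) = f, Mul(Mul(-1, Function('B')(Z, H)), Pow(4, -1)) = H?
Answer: 192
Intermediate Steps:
Function('B')(Z, H) = Mul(-4, H)
c = -24 (c = Add(-31, 7) = -24)
Function('I')(o, J) = Add(-4, Mul(-1, J)) (Function('I')(o, J) = Add(Mul(-1, J), Mul(-4, 1)) = Add(Mul(-1, J), -4) = Add(-4, Mul(-1, J)))
Mul(Function('I')(16, Function('W')(4)), c) = Mul(Add(-4, Mul(-1, 4)), -24) = Mul(Add(-4, -4), -24) = Mul(-8, -24) = 192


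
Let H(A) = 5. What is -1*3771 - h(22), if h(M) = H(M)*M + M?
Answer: -3903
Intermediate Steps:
h(M) = 6*M (h(M) = 5*M + M = 6*M)
-1*3771 - h(22) = -1*3771 - 6*22 = -3771 - 1*132 = -3771 - 132 = -3903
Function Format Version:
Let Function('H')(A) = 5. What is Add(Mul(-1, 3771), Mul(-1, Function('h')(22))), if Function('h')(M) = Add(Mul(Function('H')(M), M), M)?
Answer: -3903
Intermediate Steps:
Function('h')(M) = Mul(6, M) (Function('h')(M) = Add(Mul(5, M), M) = Mul(6, M))
Add(Mul(-1, 3771), Mul(-1, Function('h')(22))) = Add(Mul(-1, 3771), Mul(-1, Mul(6, 22))) = Add(-3771, Mul(-1, 132)) = Add(-3771, -132) = -3903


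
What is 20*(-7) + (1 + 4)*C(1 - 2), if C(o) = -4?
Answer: -160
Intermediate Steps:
20*(-7) + (1 + 4)*C(1 - 2) = 20*(-7) + (1 + 4)*(-4) = -140 + 5*(-4) = -140 - 20 = -160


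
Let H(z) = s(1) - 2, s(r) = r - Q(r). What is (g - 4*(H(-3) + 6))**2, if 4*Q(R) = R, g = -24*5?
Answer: 19321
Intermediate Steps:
g = -120
Q(R) = R/4
s(r) = 3*r/4 (s(r) = r - r/4 = 3*r/4)
H(z) = -5/4 (H(z) = (3/4)*1 - 2 = 3/4 - 2 = -5/4)
(g - 4*(H(-3) + 6))**2 = (-120 - 4*(-5/4 + 6))**2 = (-120 - 4*19/4)**2 = (-120 - 19)**2 = (-139)**2 = 19321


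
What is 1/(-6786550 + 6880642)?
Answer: 1/94092 ≈ 1.0628e-5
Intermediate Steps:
1/(-6786550 + 6880642) = 1/94092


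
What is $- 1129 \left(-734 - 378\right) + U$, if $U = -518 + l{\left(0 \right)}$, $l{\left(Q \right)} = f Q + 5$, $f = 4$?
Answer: $1254935$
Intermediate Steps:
$l{\left(Q \right)} = 5 + 4 Q$ ($l{\left(Q \right)} = 4 Q + 5 = 5 + 4 Q$)
$U = -513$ ($U = -518 + \left(5 + 4 \cdot 0\right) = -518 + \left(5 + 0\right) = -518 + 5 = -513$)
$- 1129 \left(-734 - 378\right) + U = - 1129 \left(-734 - 378\right) - 513 = \left(-1129\right) \left(-1112\right) - 513 = 1255448 - 513 = 1254935$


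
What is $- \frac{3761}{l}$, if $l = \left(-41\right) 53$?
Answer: $\frac{3761}{2173} \approx 1.7308$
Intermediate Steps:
$l = -2173$
$- \frac{3761}{l} = - \frac{3761}{-2173} = \left(-3761\right) \left(- \frac{1}{2173}\right) = \frac{3761}{2173}$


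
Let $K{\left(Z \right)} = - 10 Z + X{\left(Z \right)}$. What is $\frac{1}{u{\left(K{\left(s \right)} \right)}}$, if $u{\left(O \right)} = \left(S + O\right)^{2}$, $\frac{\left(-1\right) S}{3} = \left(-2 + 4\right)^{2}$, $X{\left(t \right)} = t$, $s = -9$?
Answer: $\frac{1}{4761} \approx 0.00021004$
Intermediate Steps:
$S = -12$ ($S = - 3 \left(-2 + 4\right)^{2} = - 3 \cdot 2^{2} = \left(-3\right) 4 = -12$)
$K{\left(Z \right)} = - 9 Z$ ($K{\left(Z \right)} = - 10 Z + Z = - 9 Z$)
$u{\left(O \right)} = \left(-12 + O\right)^{2}$
$\frac{1}{u{\left(K{\left(s \right)} \right)}} = \frac{1}{\left(-12 - -81\right)^{2}} = \frac{1}{\left(-12 + 81\right)^{2}} = \frac{1}{69^{2}} = \frac{1}{4761}$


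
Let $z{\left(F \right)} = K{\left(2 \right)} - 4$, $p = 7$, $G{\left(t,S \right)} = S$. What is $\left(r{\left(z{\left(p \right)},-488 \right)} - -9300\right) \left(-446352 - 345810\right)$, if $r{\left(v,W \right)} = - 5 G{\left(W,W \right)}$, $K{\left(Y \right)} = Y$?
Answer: $-9299981880$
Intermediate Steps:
$z{\left(F \right)} = -2$ ($z{\left(F \right)} = 2 - 4 = -2$)
$r{\left(v,W \right)} = - 5 W$
$\left(r{\left(z{\left(p \right)},-488 \right)} - -9300\right) \left(-446352 - 345810\right) = \left(\left(-5\right) \left(-488\right) - -9300\right) \left(-446352 - 345810\right) = \left(2440 + 9300\right) \left(-792162\right) = 11740 \left(-792162\right) = -9299981880$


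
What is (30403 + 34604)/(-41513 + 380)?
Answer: -21669/13711 ≈ -1.5804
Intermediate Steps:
(30403 + 34604)/(-41513 + 380) = 65007/(-41133) = 65007*(-1/41133) = -21669/13711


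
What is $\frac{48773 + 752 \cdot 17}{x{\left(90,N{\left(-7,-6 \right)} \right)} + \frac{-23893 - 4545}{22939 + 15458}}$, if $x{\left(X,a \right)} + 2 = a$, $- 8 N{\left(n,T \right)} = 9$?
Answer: $- \frac{18908833032}{1187429} \approx -15924.0$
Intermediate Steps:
$N{\left(n,T \right)} = - \frac{9}{8}$ ($N{\left(n,T \right)} = \left(- \frac{1}{8}\right) 9 = - \frac{9}{8}$)
$x{\left(X,a \right)} = -2 + a$
$\frac{48773 + 752 \cdot 17}{x{\left(90,N{\left(-7,-6 \right)} \right)} + \frac{-23893 - 4545}{22939 + 15458}} = \frac{48773 + 752 \cdot 17}{\left(-2 - \frac{9}{8}\right) + \frac{-23893 - 4545}{22939 + 15458}} = \frac{48773 + 12784}{- \frac{25}{8} - \frac{28438}{38397}} = \frac{61557}{- \frac{25}{8} - \frac{28438}{38397}} = \frac{61557}{- \frac{1187429}{307176}} = 61557 \left(- \frac{307176}{1187429}\right) = - \frac{18908833032}{1187429}$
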